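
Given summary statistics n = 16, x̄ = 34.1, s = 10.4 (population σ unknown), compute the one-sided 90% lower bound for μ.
μ ≥ 30.61

Lower bound (one-sided):
t* = 1.341 (one-sided for 90%)
Lower bound = x̄ - t* · s/√n = 34.1 - 1.341 · 10.4/√16 = 30.61

We are 90% confident that μ ≥ 30.61.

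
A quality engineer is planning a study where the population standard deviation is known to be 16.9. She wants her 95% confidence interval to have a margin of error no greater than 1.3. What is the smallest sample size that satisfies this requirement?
n ≥ 650

For margin E ≤ 1.3:
n ≥ (z* · σ / E)²
n ≥ (1.960 · 16.9 / 1.3)²
n ≥ 649.23

Minimum n = 650 (rounding up)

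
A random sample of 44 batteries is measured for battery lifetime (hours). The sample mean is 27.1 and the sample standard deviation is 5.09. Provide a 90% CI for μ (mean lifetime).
(25.81, 28.39)

t-interval (σ unknown):
df = n - 1 = 43
t* = 1.681 for 90% confidence

Margin of error = t* · s/√n = 1.681 · 5.09/√44 = 1.29

CI: (25.81, 28.39)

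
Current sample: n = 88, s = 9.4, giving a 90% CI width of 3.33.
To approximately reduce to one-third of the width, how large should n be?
n ≈ 792

CI width ∝ 1/√n
To reduce width by factor 3, need √n to grow by 3 → need 3² = 9 times as many samples.

Current: n = 88, width = 3.33
New: n = 792, width ≈ 1.10

Width reduced by factor of 3.33/1.10 = 3.03.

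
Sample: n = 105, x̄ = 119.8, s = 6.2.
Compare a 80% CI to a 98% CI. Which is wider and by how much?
98% CI is wider by 1.30

df = 104
80% CI: t* = 1.290, (119.02, 120.58), width = 2 · t* · s/√n = 1.56
98% CI: t* = 2.363, (118.37, 121.23), width = 2 · t* · s/√n = 2.86

The 98% CI is wider by 2.86 - 1.56 = 1.30.
Higher confidence requires a wider interval.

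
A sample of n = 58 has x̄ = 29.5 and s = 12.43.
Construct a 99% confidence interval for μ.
(25.15, 33.85)

t-interval (σ unknown):
df = n - 1 = 57
t* = 2.665 for 99% confidence

Margin of error = t* · s/√n = 2.665 · 12.43/√58 = 4.35

CI: (25.15, 33.85)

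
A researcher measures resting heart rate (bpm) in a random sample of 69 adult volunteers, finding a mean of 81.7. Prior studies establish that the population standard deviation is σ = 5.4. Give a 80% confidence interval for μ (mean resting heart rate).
(80.87, 82.53)

z-interval (σ known):
z* = 1.282 for 80% confidence

Margin of error = z* · σ/√n = 1.282 · 5.4/√69 = 0.83

CI: (81.7 - 0.83, 81.7 + 0.83) = (80.87, 82.53)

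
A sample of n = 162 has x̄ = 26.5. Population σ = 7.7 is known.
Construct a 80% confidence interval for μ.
(25.72, 27.28)

z-interval (σ known):
z* = 1.282 for 80% confidence

Margin of error = z* · σ/√n = 1.282 · 7.7/√162 = 0.78

CI: (26.5 - 0.78, 26.5 + 0.78) = (25.72, 27.28)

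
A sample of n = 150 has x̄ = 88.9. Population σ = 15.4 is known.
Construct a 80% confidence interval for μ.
(87.29, 90.51)

z-interval (σ known):
z* = 1.282 for 80% confidence

Margin of error = z* · σ/√n = 1.282 · 15.4/√150 = 1.61

CI: (88.9 - 1.61, 88.9 + 1.61) = (87.29, 90.51)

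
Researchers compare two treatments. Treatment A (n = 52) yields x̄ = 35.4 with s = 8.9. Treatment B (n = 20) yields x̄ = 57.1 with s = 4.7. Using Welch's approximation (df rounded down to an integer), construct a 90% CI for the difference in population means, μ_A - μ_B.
(-24.41, -18.99)

Difference: x̄₁ - x̄₂ = -21.70
SE = √(s₁²/n₁ + s₂²/n₂) = √(8.9²/52 + 4.7²/20) = 1.6210
df = 62.94 → 62 (Welch–Satterthwaite, rounded down)
t* = 1.670

CI: -21.70 ± 1.670 · 1.6210 = -21.70 ± 2.71 = (-24.41, -18.99)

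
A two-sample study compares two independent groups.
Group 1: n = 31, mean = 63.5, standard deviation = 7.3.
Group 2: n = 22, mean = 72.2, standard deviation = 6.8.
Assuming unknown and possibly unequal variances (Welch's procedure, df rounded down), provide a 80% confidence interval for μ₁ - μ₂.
(-11.24, -6.16)

Difference: x̄₁ - x̄₂ = -8.70
SE = √(s₁²/n₁ + s₂²/n₂) = √(7.3²/31 + 6.8²/22) = 1.9547
df = 47.27 → 47 (Welch–Satterthwaite, rounded down)
t* = 1.300

CI: -8.70 ± 1.300 · 1.9547 = -8.70 ± 2.54 = (-11.24, -6.16)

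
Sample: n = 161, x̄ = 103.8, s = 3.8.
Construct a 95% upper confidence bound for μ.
μ ≤ 104.30

Upper bound (one-sided):
t* = 1.654 (one-sided for 95%)
Upper bound = x̄ + t* · s/√n = 103.8 + 1.654 · 3.8/√161 = 104.30

We are 95% confident that μ ≤ 104.30.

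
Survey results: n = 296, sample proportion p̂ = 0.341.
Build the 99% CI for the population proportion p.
(0.270, 0.412)

Proportion CI:
SE = √(p̂(1-p̂)/n) = √(0.341 · 0.659 / 296) = 0.02755

z* = 2.576
Margin = z* · SE = 2.576 · 0.02755 = 0.0710

CI: 0.341 ± 0.0710 = (0.270, 0.412)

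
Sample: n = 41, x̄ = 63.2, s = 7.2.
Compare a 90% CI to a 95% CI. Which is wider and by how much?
95% CI is wider by 0.76

df = 40
90% CI: t* = 1.684, (61.31, 65.09), width = 2 · t* · s/√n = 3.79
95% CI: t* = 2.021, (60.93, 65.47), width = 2 · t* · s/√n = 4.55

The 95% CI is wider by 4.55 - 3.79 = 0.76.
Higher confidence requires a wider interval.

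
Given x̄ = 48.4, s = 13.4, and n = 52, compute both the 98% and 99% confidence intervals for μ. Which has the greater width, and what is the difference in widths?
99% CI is wider by 1.02

df = 51
98% CI: t* = 2.402, (43.94, 52.86), width = 2 · t* · s/√n = 8.93
99% CI: t* = 2.676, (43.43, 53.37), width = 2 · t* · s/√n = 9.95

The 99% CI is wider by 9.95 - 8.93 = 1.02.
Higher confidence requires a wider interval.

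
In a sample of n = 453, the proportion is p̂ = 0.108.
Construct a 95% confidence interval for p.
(0.079, 0.137)

Proportion CI:
SE = √(p̂(1-p̂)/n) = √(0.108 · 0.892 / 453) = 0.01458

z* = 1.960
Margin = z* · SE = 1.960 · 0.01458 = 0.0286

CI: 0.108 ± 0.0286 = (0.079, 0.137)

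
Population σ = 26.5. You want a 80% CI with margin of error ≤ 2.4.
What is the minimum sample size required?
n ≥ 201

For margin E ≤ 2.4:
n ≥ (z* · σ / E)²
n ≥ (1.282 · 26.5 / 2.4)²
n ≥ 200.38

Minimum n = 201 (rounding up)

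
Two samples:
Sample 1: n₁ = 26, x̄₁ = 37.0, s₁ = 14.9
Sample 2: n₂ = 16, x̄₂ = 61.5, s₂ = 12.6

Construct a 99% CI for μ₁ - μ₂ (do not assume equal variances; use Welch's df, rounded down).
(-36.20, -12.80)

Difference: x̄₁ - x̄₂ = -24.50
SE = √(s₁²/n₁ + s₂²/n₂) = √(14.9²/26 + 12.6²/16) = 4.2967
df = 35.95 → 35 (Welch–Satterthwaite, rounded down)
t* = 2.724

CI: -24.50 ± 2.724 · 4.2967 = -24.50 ± 11.70 = (-36.20, -12.80)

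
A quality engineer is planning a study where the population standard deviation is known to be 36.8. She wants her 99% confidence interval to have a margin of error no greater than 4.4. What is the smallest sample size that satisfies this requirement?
n ≥ 465

For margin E ≤ 4.4:
n ≥ (z* · σ / E)²
n ≥ (2.576 · 36.8 / 4.4)²
n ≥ 464.18

Minimum n = 465 (rounding up)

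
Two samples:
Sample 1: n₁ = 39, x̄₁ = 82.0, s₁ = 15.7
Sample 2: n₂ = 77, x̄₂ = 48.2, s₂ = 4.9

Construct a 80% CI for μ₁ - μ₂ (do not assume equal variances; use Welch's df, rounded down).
(30.44, 37.16)

Difference: x̄₁ - x̄₂ = 33.80
SE = √(s₁²/n₁ + s₂²/n₂) = √(15.7²/39 + 4.9²/77) = 2.5753
df = 41.79 → 41 (Welch–Satterthwaite, rounded down)
t* = 1.303

CI: 33.80 ± 1.303 · 2.5753 = 33.80 ± 3.36 = (30.44, 37.16)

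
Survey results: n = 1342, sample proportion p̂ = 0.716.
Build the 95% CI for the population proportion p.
(0.692, 0.740)

Proportion CI:
SE = √(p̂(1-p̂)/n) = √(0.716 · 0.284 / 1342) = 0.01231

z* = 1.960
Margin = z* · SE = 1.960 · 0.01231 = 0.0241

CI: 0.716 ± 0.0241 = (0.692, 0.740)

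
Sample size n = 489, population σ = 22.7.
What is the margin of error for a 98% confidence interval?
Margin of error = 2.39

Margin of error = z* · σ/√n
= 2.326 · 22.7/√489
= 2.326 · 22.7/22.1133
= 2.39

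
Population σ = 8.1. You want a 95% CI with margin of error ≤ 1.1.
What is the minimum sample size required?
n ≥ 209

For margin E ≤ 1.1:
n ≥ (z* · σ / E)²
n ≥ (1.960 · 8.1 / 1.1)²
n ≥ 208.30

Minimum n = 209 (rounding up)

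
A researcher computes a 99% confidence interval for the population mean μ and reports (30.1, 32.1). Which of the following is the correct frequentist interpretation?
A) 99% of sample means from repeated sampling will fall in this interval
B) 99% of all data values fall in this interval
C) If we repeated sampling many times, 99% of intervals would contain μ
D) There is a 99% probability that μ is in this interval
C

A) Wrong — coverage applies to intervals containing μ, not to future x̄ values.
B) Wrong — a CI is about the parameter μ, not individual data values.
C) Correct — this is the frequentist long-run coverage interpretation.
D) Wrong — μ is fixed; the randomness lives in the interval, not in μ.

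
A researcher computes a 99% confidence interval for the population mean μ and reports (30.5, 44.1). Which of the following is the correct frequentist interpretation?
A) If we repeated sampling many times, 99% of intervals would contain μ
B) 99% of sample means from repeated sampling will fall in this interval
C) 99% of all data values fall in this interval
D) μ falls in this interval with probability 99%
A

A) Correct — this is the frequentist long-run coverage interpretation.
B) Wrong — coverage applies to intervals containing μ, not to future x̄ values.
C) Wrong — a CI is about the parameter μ, not individual data values.
D) Wrong — μ is fixed; the randomness lives in the interval, not in μ.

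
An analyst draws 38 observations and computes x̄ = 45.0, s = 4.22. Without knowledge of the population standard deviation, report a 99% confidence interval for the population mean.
(43.14, 46.86)

t-interval (σ unknown):
df = n - 1 = 37
t* = 2.715 for 99% confidence

Margin of error = t* · s/√n = 2.715 · 4.22/√38 = 1.86

CI: (43.14, 46.86)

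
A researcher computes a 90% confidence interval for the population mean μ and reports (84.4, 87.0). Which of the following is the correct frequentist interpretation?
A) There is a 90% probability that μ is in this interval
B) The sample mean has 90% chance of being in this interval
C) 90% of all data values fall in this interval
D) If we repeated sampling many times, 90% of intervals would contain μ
D

A) Wrong — μ is fixed; the randomness lives in the interval, not in μ.
B) Wrong — x̄ is observed and sits in the interval by construction.
C) Wrong — a CI is about the parameter μ, not individual data values.
D) Correct — this is the frequentist long-run coverage interpretation.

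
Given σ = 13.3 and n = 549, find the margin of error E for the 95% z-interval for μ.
Margin of error = 1.11

Margin of error = z* · σ/√n
= 1.960 · 13.3/√549
= 1.960 · 13.3/23.4307
= 1.11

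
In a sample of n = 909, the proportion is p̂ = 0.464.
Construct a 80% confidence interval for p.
(0.443, 0.485)

Proportion CI:
SE = √(p̂(1-p̂)/n) = √(0.464 · 0.536 / 909) = 0.01654

z* = 1.282
Margin = z* · SE = 1.282 · 0.01654 = 0.0212

CI: 0.464 ± 0.0212 = (0.443, 0.485)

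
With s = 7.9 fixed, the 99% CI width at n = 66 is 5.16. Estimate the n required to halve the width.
n ≈ 264

CI width ∝ 1/√n
To reduce width by factor 2, need √n to grow by 2 → need 2² = 4 times as many samples.

Current: n = 66, width = 5.16
New: n = 264, width ≈ 2.52

Width reduced by factor of 5.16/2.52 = 2.05.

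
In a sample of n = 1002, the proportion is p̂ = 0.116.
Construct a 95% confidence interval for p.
(0.096, 0.136)

Proportion CI:
SE = √(p̂(1-p̂)/n) = √(0.116 · 0.884 / 1002) = 0.01012

z* = 1.960
Margin = z* · SE = 1.960 · 0.01012 = 0.0198

CI: 0.116 ± 0.0198 = (0.096, 0.136)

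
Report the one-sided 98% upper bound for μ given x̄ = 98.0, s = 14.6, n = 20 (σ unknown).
μ ≤ 105.20

Upper bound (one-sided):
t* = 2.205 (one-sided for 98%)
Upper bound = x̄ + t* · s/√n = 98.0 + 2.205 · 14.6/√20 = 105.20

We are 98% confident that μ ≤ 105.20.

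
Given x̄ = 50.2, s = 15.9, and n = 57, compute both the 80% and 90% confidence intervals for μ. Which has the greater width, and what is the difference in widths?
90% CI is wider by 1.59

df = 56
80% CI: t* = 1.297, (47.47, 52.93), width = 2 · t* · s/√n = 5.46
90% CI: t* = 1.673, (46.68, 53.72), width = 2 · t* · s/√n = 7.05

The 90% CI is wider by 7.05 - 5.46 = 1.59.
Higher confidence requires a wider interval.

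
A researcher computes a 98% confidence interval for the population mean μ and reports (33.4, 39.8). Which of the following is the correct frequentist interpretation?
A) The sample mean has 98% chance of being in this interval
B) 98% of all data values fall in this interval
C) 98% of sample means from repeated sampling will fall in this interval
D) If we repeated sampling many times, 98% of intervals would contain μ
D

A) Wrong — x̄ is observed and sits in the interval by construction.
B) Wrong — a CI is about the parameter μ, not individual data values.
C) Wrong — coverage applies to intervals containing μ, not to future x̄ values.
D) Correct — this is the frequentist long-run coverage interpretation.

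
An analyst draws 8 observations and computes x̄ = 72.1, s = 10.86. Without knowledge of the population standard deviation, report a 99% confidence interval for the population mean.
(58.67, 85.53)

t-interval (σ unknown):
df = n - 1 = 7
t* = 3.499 for 99% confidence

Margin of error = t* · s/√n = 3.499 · 10.86/√8 = 13.43

CI: (58.67, 85.53)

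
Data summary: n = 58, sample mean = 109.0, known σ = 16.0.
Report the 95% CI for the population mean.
(104.88, 113.12)

z-interval (σ known):
z* = 1.960 for 95% confidence

Margin of error = z* · σ/√n = 1.960 · 16.0/√58 = 4.12

CI: (109.0 - 4.12, 109.0 + 4.12) = (104.88, 113.12)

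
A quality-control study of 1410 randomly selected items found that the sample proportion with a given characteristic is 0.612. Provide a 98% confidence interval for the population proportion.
(0.582, 0.642)

Proportion CI:
SE = √(p̂(1-p̂)/n) = √(0.612 · 0.388 / 1410) = 0.01298

z* = 2.326
Margin = z* · SE = 2.326 · 0.01298 = 0.0302

CI: 0.612 ± 0.0302 = (0.582, 0.642)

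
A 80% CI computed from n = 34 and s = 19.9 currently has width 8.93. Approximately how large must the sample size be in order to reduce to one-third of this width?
n ≈ 306

CI width ∝ 1/√n
To reduce width by factor 3, need √n to grow by 3 → need 3² = 9 times as many samples.

Current: n = 34, width = 8.93
New: n = 306, width ≈ 2.92

Width reduced by factor of 8.93/2.92 = 3.06.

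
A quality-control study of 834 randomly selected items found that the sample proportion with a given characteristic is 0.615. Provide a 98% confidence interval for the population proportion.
(0.576, 0.654)

Proportion CI:
SE = √(p̂(1-p̂)/n) = √(0.615 · 0.385 / 834) = 0.01685

z* = 2.326
Margin = z* · SE = 2.326 · 0.01685 = 0.0392

CI: 0.615 ± 0.0392 = (0.576, 0.654)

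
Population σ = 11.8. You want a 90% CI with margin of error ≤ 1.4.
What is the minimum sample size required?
n ≥ 193

For margin E ≤ 1.4:
n ≥ (z* · σ / E)²
n ≥ (1.645 · 11.8 / 1.4)²
n ≥ 192.24

Minimum n = 193 (rounding up)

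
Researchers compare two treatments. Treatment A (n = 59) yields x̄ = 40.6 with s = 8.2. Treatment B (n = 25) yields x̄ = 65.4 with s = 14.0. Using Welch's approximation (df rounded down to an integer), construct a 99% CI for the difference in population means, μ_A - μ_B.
(-33.02, -16.58)

Difference: x̄₁ - x̄₂ = -24.80
SE = √(s₁²/n₁ + s₂²/n₂) = √(8.2²/59 + 14.0²/25) = 2.9966
df = 31.21 → 31 (Welch–Satterthwaite, rounded down)
t* = 2.744

CI: -24.80 ± 2.744 · 2.9966 = -24.80 ± 8.22 = (-33.02, -16.58)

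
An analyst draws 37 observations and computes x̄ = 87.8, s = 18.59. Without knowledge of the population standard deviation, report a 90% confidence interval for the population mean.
(82.64, 92.96)

t-interval (σ unknown):
df = n - 1 = 36
t* = 1.688 for 90% confidence

Margin of error = t* · s/√n = 1.688 · 18.59/√37 = 5.16

CI: (82.64, 92.96)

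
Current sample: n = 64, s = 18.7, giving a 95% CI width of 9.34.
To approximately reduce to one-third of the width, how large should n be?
n ≈ 576

CI width ∝ 1/√n
To reduce width by factor 3, need √n to grow by 3 → need 3² = 9 times as many samples.

Current: n = 64, width = 9.34
New: n = 576, width ≈ 3.06

Width reduced by factor of 9.34/3.06 = 3.05.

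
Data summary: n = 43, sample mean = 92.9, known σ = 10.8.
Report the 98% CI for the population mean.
(89.07, 96.73)

z-interval (σ known):
z* = 2.326 for 98% confidence

Margin of error = z* · σ/√n = 2.326 · 10.8/√43 = 3.83

CI: (92.9 - 3.83, 92.9 + 3.83) = (89.07, 96.73)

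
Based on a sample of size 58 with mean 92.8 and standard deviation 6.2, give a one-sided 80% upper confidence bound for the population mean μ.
μ ≤ 93.49

Upper bound (one-sided):
t* = 0.848 (one-sided for 80%)
Upper bound = x̄ + t* · s/√n = 92.8 + 0.848 · 6.2/√58 = 93.49

We are 80% confident that μ ≤ 93.49.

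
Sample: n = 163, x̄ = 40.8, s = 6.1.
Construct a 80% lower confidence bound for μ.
μ ≥ 40.40

Lower bound (one-sided):
t* = 0.844 (one-sided for 80%)
Lower bound = x̄ - t* · s/√n = 40.8 - 0.844 · 6.1/√163 = 40.40

We are 80% confident that μ ≥ 40.40.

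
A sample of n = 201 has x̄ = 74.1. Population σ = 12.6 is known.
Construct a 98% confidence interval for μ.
(72.03, 76.17)

z-interval (σ known):
z* = 2.326 for 98% confidence

Margin of error = z* · σ/√n = 2.326 · 12.6/√201 = 2.07

CI: (74.1 - 2.07, 74.1 + 2.07) = (72.03, 76.17)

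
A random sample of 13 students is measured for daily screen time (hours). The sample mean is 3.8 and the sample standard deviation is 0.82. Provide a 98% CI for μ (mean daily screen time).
(3.19, 4.41)

t-interval (σ unknown):
df = n - 1 = 12
t* = 2.681 for 98% confidence

Margin of error = t* · s/√n = 2.681 · 0.82/√13 = 0.61

CI: (3.19, 4.41)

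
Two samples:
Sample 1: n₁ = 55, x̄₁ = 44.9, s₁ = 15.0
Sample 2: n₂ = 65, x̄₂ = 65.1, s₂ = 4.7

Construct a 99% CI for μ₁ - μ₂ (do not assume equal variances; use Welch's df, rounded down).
(-25.79, -14.61)

Difference: x̄₁ - x̄₂ = -20.20
SE = √(s₁²/n₁ + s₂²/n₂) = √(15.0²/55 + 4.7²/65) = 2.1049
df = 62.98 → 62 (Welch–Satterthwaite, rounded down)
t* = 2.657

CI: -20.20 ± 2.657 · 2.1049 = -20.20 ± 5.59 = (-25.79, -14.61)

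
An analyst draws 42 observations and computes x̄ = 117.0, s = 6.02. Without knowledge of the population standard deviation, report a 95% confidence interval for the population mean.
(115.12, 118.88)

t-interval (σ unknown):
df = n - 1 = 41
t* = 2.020 for 95% confidence

Margin of error = t* · s/√n = 2.020 · 6.02/√42 = 1.88

CI: (115.12, 118.88)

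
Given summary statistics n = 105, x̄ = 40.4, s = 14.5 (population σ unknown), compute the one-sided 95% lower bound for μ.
μ ≥ 38.05

Lower bound (one-sided):
t* = 1.660 (one-sided for 95%)
Lower bound = x̄ - t* · s/√n = 40.4 - 1.660 · 14.5/√105 = 38.05

We are 95% confident that μ ≥ 38.05.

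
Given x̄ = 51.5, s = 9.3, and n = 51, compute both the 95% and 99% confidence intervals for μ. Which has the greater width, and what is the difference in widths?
99% CI is wider by 1.74

df = 50
95% CI: t* = 2.009, (48.88, 54.12), width = 2 · t* · s/√n = 5.23
99% CI: t* = 2.678, (48.01, 54.99), width = 2 · t* · s/√n = 6.97

The 99% CI is wider by 6.97 - 5.23 = 1.74.
Higher confidence requires a wider interval.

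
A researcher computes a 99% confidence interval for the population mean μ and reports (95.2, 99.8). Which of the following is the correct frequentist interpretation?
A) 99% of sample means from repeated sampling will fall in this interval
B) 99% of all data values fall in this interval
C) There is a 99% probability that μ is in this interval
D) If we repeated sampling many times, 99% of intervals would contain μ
D

A) Wrong — coverage applies to intervals containing μ, not to future x̄ values.
B) Wrong — a CI is about the parameter μ, not individual data values.
C) Wrong — μ is fixed; the randomness lives in the interval, not in μ.
D) Correct — this is the frequentist long-run coverage interpretation.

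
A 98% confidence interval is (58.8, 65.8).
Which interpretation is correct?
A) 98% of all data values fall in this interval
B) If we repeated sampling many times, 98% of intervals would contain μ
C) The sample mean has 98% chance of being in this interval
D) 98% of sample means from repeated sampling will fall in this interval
B

A) Wrong — a CI is about the parameter μ, not individual data values.
B) Correct — this is the frequentist long-run coverage interpretation.
C) Wrong — x̄ is observed and sits in the interval by construction.
D) Wrong — coverage applies to intervals containing μ, not to future x̄ values.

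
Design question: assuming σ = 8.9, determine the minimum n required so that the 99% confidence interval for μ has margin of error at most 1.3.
n ≥ 312

For margin E ≤ 1.3:
n ≥ (z* · σ / E)²
n ≥ (2.576 · 8.9 / 1.3)²
n ≥ 311.02

Minimum n = 312 (rounding up)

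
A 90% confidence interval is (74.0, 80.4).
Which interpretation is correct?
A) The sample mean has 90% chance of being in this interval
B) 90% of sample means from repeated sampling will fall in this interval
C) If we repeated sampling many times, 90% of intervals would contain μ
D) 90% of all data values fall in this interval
C

A) Wrong — x̄ is observed and sits in the interval by construction.
B) Wrong — coverage applies to intervals containing μ, not to future x̄ values.
C) Correct — this is the frequentist long-run coverage interpretation.
D) Wrong — a CI is about the parameter μ, not individual data values.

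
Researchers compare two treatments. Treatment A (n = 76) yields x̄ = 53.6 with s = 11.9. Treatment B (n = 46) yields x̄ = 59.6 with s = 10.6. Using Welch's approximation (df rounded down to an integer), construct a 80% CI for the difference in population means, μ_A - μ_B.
(-8.68, -3.32)

Difference: x̄₁ - x̄₂ = -6.00
SE = √(s₁²/n₁ + s₂²/n₂) = √(11.9²/76 + 10.6²/46) = 2.0751
df = 103.65 → 103 (Welch–Satterthwaite, rounded down)
t* = 1.290

CI: -6.00 ± 1.290 · 2.0751 = -6.00 ± 2.68 = (-8.68, -3.32)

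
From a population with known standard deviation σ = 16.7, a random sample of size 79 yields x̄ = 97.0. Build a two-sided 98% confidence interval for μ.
(92.63, 101.37)

z-interval (σ known):
z* = 2.326 for 98% confidence

Margin of error = z* · σ/√n = 2.326 · 16.7/√79 = 4.37

CI: (97.0 - 4.37, 97.0 + 4.37) = (92.63, 101.37)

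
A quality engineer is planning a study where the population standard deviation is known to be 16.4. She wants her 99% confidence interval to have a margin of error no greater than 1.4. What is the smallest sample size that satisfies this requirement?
n ≥ 911

For margin E ≤ 1.4:
n ≥ (z* · σ / E)²
n ≥ (2.576 · 16.4 / 1.4)²
n ≥ 910.59

Minimum n = 911 (rounding up)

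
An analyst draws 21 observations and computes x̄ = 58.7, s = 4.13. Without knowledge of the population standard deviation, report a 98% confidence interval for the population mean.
(56.42, 60.98)

t-interval (σ unknown):
df = n - 1 = 20
t* = 2.528 for 98% confidence

Margin of error = t* · s/√n = 2.528 · 4.13/√21 = 2.28

CI: (56.42, 60.98)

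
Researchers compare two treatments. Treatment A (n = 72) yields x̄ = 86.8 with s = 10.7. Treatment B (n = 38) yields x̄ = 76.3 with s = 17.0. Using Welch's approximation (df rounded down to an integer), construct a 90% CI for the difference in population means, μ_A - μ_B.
(5.42, 15.58)

Difference: x̄₁ - x̄₂ = 10.50
SE = √(s₁²/n₁ + s₂²/n₂) = √(10.7²/72 + 17.0²/38) = 3.0324
df = 52.88 → 52 (Welch–Satterthwaite, rounded down)
t* = 1.675

CI: 10.50 ± 1.675 · 3.0324 = 10.50 ± 5.08 = (5.42, 15.58)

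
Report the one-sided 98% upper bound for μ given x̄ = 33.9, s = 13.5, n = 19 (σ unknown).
μ ≤ 40.76

Upper bound (one-sided):
t* = 2.214 (one-sided for 98%)
Upper bound = x̄ + t* · s/√n = 33.9 + 2.214 · 13.5/√19 = 40.76

We are 98% confident that μ ≤ 40.76.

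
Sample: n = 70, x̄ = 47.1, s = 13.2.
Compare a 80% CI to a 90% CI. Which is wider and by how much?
90% CI is wider by 1.18

df = 69
80% CI: t* = 1.294, (45.06, 49.14), width = 2 · t* · s/√n = 4.08
90% CI: t* = 1.667, (44.47, 49.73), width = 2 · t* · s/√n = 5.26

The 90% CI is wider by 5.26 - 4.08 = 1.18.
Higher confidence requires a wider interval.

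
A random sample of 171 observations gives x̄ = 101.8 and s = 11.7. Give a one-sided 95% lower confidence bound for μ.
μ ≥ 100.32

Lower bound (one-sided):
t* = 1.654 (one-sided for 95%)
Lower bound = x̄ - t* · s/√n = 101.8 - 1.654 · 11.7/√171 = 100.32

We are 95% confident that μ ≥ 100.32.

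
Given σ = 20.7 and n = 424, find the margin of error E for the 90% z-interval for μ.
Margin of error = 1.65

Margin of error = z* · σ/√n
= 1.645 · 20.7/√424
= 1.645 · 20.7/20.5913
= 1.65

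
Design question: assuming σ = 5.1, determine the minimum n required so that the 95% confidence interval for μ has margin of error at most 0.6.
n ≥ 278

For margin E ≤ 0.6:
n ≥ (z* · σ / E)²
n ≥ (1.960 · 5.1 / 0.6)²
n ≥ 277.56

Minimum n = 278 (rounding up)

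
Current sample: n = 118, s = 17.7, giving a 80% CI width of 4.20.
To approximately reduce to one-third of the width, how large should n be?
n ≈ 1062

CI width ∝ 1/√n
To reduce width by factor 3, need √n to grow by 3 → need 3² = 9 times as many samples.

Current: n = 118, width = 4.20
New: n = 1062, width ≈ 1.39

Width reduced by factor of 4.20/1.39 = 3.02.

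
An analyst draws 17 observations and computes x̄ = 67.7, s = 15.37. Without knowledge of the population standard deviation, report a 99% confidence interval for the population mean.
(56.81, 78.59)

t-interval (σ unknown):
df = n - 1 = 16
t* = 2.921 for 99% confidence

Margin of error = t* · s/√n = 2.921 · 15.37/√17 = 10.89

CI: (56.81, 78.59)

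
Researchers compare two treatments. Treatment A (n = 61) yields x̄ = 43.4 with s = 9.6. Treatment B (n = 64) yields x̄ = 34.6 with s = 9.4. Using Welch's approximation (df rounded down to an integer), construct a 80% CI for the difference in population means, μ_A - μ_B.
(6.61, 10.99)

Difference: x̄₁ - x̄₂ = 8.80
SE = √(s₁²/n₁ + s₂²/n₂) = √(9.6²/61 + 9.4²/64) = 1.7004
df = 122.41 → 122 (Welch–Satterthwaite, rounded down)
t* = 1.289

CI: 8.80 ± 1.289 · 1.7004 = 8.80 ± 2.19 = (6.61, 10.99)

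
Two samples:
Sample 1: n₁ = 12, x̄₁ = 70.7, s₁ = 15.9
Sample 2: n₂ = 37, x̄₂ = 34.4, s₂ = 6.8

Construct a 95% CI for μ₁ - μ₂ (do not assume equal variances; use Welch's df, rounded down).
(26.01, 46.59)

Difference: x̄₁ - x̄₂ = 36.30
SE = √(s₁²/n₁ + s₂²/n₂) = √(15.9²/12 + 6.8²/37) = 4.7241
df = 12.33 → 12 (Welch–Satterthwaite, rounded down)
t* = 2.179

CI: 36.30 ± 2.179 · 4.7241 = 36.30 ± 10.29 = (26.01, 46.59)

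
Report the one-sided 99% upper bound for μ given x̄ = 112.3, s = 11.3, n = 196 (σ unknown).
μ ≤ 114.19

Upper bound (one-sided):
t* = 2.346 (one-sided for 99%)
Upper bound = x̄ + t* · s/√n = 112.3 + 2.346 · 11.3/√196 = 114.19

We are 99% confident that μ ≤ 114.19.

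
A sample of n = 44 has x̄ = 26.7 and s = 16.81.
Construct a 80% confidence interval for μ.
(23.40, 30.00)

t-interval (σ unknown):
df = n - 1 = 43
t* = 1.302 for 80% confidence

Margin of error = t* · s/√n = 1.302 · 16.81/√44 = 3.30

CI: (23.40, 30.00)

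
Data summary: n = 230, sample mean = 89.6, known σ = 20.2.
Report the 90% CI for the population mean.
(87.41, 91.79)

z-interval (σ known):
z* = 1.645 for 90% confidence

Margin of error = z* · σ/√n = 1.645 · 20.2/√230 = 2.19

CI: (89.6 - 2.19, 89.6 + 2.19) = (87.41, 91.79)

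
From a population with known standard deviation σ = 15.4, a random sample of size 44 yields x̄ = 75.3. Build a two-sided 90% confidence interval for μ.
(71.48, 79.12)

z-interval (σ known):
z* = 1.645 for 90% confidence

Margin of error = z* · σ/√n = 1.645 · 15.4/√44 = 3.82

CI: (75.3 - 3.82, 75.3 + 3.82) = (71.48, 79.12)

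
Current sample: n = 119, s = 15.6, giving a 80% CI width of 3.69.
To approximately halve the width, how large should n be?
n ≈ 476

CI width ∝ 1/√n
To reduce width by factor 2, need √n to grow by 2 → need 2² = 4 times as many samples.

Current: n = 119, width = 3.69
New: n = 476, width ≈ 1.83

Width reduced by factor of 3.69/1.83 = 2.02.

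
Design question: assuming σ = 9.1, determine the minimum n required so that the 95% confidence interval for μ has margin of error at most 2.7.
n ≥ 44

For margin E ≤ 2.7:
n ≥ (z* · σ / E)²
n ≥ (1.960 · 9.1 / 2.7)²
n ≥ 43.64

Minimum n = 44 (rounding up)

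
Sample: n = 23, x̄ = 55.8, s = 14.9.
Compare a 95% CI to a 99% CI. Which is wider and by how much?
99% CI is wider by 4.63

df = 22
95% CI: t* = 2.074, (49.36, 62.24), width = 2 · t* · s/√n = 12.89
99% CI: t* = 2.819, (47.04, 64.56), width = 2 · t* · s/√n = 17.52

The 99% CI is wider by 17.52 - 12.89 = 4.63.
Higher confidence requires a wider interval.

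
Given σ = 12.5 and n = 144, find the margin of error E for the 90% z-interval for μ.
Margin of error = 1.71

Margin of error = z* · σ/√n
= 1.645 · 12.5/√144
= 1.645 · 12.5/12.0000
= 1.71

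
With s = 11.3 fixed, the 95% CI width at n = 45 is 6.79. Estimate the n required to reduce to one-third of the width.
n ≈ 405

CI width ∝ 1/√n
To reduce width by factor 3, need √n to grow by 3 → need 3² = 9 times as many samples.

Current: n = 45, width = 6.79
New: n = 405, width ≈ 2.21

Width reduced by factor of 6.79/2.21 = 3.07.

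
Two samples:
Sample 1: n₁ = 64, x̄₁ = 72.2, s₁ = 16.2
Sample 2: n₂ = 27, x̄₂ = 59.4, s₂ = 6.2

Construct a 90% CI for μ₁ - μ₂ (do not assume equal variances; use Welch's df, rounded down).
(8.89, 16.71)

Difference: x̄₁ - x̄₂ = 12.80
SE = √(s₁²/n₁ + s₂²/n₂) = √(16.2²/64 + 6.2²/27) = 2.3504
df = 88.49 → 88 (Welch–Satterthwaite, rounded down)
t* = 1.662

CI: 12.80 ± 1.662 · 2.3504 = 12.80 ± 3.91 = (8.89, 16.71)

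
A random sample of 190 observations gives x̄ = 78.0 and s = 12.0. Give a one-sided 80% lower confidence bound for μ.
μ ≥ 77.27

Lower bound (one-sided):
t* = 0.844 (one-sided for 80%)
Lower bound = x̄ - t* · s/√n = 78.0 - 0.844 · 12.0/√190 = 77.27

We are 80% confident that μ ≥ 77.27.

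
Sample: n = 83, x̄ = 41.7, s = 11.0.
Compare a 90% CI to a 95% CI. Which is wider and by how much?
95% CI is wider by 0.78

df = 82
90% CI: t* = 1.664, (39.69, 43.71), width = 2 · t* · s/√n = 4.02
95% CI: t* = 1.989, (39.30, 44.10), width = 2 · t* · s/√n = 4.80

The 95% CI is wider by 4.80 - 4.02 = 0.78.
Higher confidence requires a wider interval.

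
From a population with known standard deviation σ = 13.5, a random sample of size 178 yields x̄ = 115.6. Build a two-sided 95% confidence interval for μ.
(113.62, 117.58)

z-interval (σ known):
z* = 1.960 for 95% confidence

Margin of error = z* · σ/√n = 1.960 · 13.5/√178 = 1.98

CI: (115.6 - 1.98, 115.6 + 1.98) = (113.62, 117.58)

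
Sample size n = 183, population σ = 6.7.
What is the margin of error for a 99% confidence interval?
Margin of error = 1.28

Margin of error = z* · σ/√n
= 2.576 · 6.7/√183
= 2.576 · 6.7/13.5277
= 1.28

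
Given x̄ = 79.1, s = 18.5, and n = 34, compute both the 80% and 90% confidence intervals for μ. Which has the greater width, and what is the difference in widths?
90% CI is wider by 2.44

df = 33
80% CI: t* = 1.308, (74.95, 83.25), width = 2 · t* · s/√n = 8.30
90% CI: t* = 1.692, (73.73, 84.47), width = 2 · t* · s/√n = 10.74

The 90% CI is wider by 10.74 - 8.30 = 2.44.
Higher confidence requires a wider interval.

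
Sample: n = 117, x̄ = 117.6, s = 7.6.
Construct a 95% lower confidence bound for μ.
μ ≥ 116.44

Lower bound (one-sided):
t* = 1.658 (one-sided for 95%)
Lower bound = x̄ - t* · s/√n = 117.6 - 1.658 · 7.6/√117 = 116.44

We are 95% confident that μ ≥ 116.44.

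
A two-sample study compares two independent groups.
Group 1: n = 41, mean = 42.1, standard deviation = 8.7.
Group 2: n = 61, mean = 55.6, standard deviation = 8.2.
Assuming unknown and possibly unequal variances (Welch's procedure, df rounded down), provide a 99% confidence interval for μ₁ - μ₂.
(-18.03, -8.97)

Difference: x̄₁ - x̄₂ = -13.50
SE = √(s₁²/n₁ + s₂²/n₂) = √(8.7²/41 + 8.2²/61) = 1.7171
df = 82.44 → 82 (Welch–Satterthwaite, rounded down)
t* = 2.637

CI: -13.50 ± 2.637 · 1.7171 = -13.50 ± 4.53 = (-18.03, -8.97)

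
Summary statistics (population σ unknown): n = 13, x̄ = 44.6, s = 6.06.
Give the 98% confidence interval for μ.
(40.09, 49.11)

t-interval (σ unknown):
df = n - 1 = 12
t* = 2.681 for 98% confidence

Margin of error = t* · s/√n = 2.681 · 6.06/√13 = 4.51

CI: (40.09, 49.11)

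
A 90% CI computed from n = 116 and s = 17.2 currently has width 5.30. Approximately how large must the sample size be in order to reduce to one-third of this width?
n ≈ 1044

CI width ∝ 1/√n
To reduce width by factor 3, need √n to grow by 3 → need 3² = 9 times as many samples.

Current: n = 116, width = 5.30
New: n = 1044, width ≈ 1.75

Width reduced by factor of 5.30/1.75 = 3.03.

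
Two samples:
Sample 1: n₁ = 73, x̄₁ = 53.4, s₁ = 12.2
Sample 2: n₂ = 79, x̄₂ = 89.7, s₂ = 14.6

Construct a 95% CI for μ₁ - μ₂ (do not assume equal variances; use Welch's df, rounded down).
(-40.60, -32.00)

Difference: x̄₁ - x̄₂ = -36.30
SE = √(s₁²/n₁ + s₂²/n₂) = √(12.2²/73 + 14.6²/79) = 2.1765
df = 148.54 → 148 (Welch–Satterthwaite, rounded down)
t* = 1.976

CI: -36.30 ± 1.976 · 2.1765 = -36.30 ± 4.30 = (-40.60, -32.00)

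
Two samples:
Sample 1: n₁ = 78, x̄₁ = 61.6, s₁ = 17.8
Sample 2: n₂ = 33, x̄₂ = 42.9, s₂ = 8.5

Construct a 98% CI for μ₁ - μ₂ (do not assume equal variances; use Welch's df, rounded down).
(12.79, 24.61)

Difference: x̄₁ - x̄₂ = 18.70
SE = √(s₁²/n₁ + s₂²/n₂) = √(17.8²/78 + 8.5²/33) = 2.5003
df = 107.34 → 107 (Welch–Satterthwaite, rounded down)
t* = 2.362

CI: 18.70 ± 2.362 · 2.5003 = 18.70 ± 5.91 = (12.79, 24.61)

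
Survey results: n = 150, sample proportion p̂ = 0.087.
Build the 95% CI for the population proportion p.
(0.042, 0.132)

Proportion CI:
SE = √(p̂(1-p̂)/n) = √(0.087 · 0.913 / 150) = 0.02301

z* = 1.960
Margin = z* · SE = 1.960 · 0.02301 = 0.0451

CI: 0.087 ± 0.0451 = (0.042, 0.132)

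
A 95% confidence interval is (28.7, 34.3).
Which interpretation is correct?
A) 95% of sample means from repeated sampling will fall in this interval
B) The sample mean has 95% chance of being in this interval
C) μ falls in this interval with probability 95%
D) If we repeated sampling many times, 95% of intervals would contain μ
D

A) Wrong — coverage applies to intervals containing μ, not to future x̄ values.
B) Wrong — x̄ is observed and sits in the interval by construction.
C) Wrong — μ is fixed; the randomness lives in the interval, not in μ.
D) Correct — this is the frequentist long-run coverage interpretation.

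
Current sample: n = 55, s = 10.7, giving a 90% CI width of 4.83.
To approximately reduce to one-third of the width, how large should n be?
n ≈ 495

CI width ∝ 1/√n
To reduce width by factor 3, need √n to grow by 3 → need 3² = 9 times as many samples.

Current: n = 55, width = 4.83
New: n = 495, width ≈ 1.59

Width reduced by factor of 4.83/1.59 = 3.04.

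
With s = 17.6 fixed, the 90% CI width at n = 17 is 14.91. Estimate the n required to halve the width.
n ≈ 68

CI width ∝ 1/√n
To reduce width by factor 2, need √n to grow by 2 → need 2² = 4 times as many samples.

Current: n = 17, width = 14.91
New: n = 68, width ≈ 7.12

Width reduced by factor of 14.91/7.12 = 2.09.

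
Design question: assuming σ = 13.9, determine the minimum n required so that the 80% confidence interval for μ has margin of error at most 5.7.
n ≥ 10

For margin E ≤ 5.7:
n ≥ (z* · σ / E)²
n ≥ (1.282 · 13.9 / 5.7)²
n ≥ 9.77

Minimum n = 10 (rounding up)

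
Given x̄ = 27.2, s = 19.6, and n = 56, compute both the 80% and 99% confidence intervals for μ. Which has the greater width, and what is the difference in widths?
99% CI is wider by 7.19

df = 55
80% CI: t* = 1.297, (23.80, 30.60), width = 2 · t* · s/√n = 6.79
99% CI: t* = 2.668, (20.21, 34.19), width = 2 · t* · s/√n = 13.98

The 99% CI is wider by 13.98 - 6.79 = 7.19.
Higher confidence requires a wider interval.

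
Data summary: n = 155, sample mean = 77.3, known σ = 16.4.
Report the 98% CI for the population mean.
(74.24, 80.36)

z-interval (σ known):
z* = 2.326 for 98% confidence

Margin of error = z* · σ/√n = 2.326 · 16.4/√155 = 3.06

CI: (77.3 - 3.06, 77.3 + 3.06) = (74.24, 80.36)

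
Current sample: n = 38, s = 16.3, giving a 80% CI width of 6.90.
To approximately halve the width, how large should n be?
n ≈ 152

CI width ∝ 1/√n
To reduce width by factor 2, need √n to grow by 2 → need 2² = 4 times as many samples.

Current: n = 38, width = 6.90
New: n = 152, width ≈ 3.40

Width reduced by factor of 6.90/3.40 = 2.03.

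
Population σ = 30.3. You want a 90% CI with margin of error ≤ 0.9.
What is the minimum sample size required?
n ≥ 3068

For margin E ≤ 0.9:
n ≥ (z* · σ / E)²
n ≥ (1.645 · 30.3 / 0.9)²
n ≥ 3067.13

Minimum n = 3068 (rounding up)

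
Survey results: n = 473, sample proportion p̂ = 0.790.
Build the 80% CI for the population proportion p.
(0.766, 0.814)

Proportion CI:
SE = √(p̂(1-p̂)/n) = √(0.790 · 0.210 / 473) = 0.01873

z* = 1.282
Margin = z* · SE = 1.282 · 0.01873 = 0.0240

CI: 0.790 ± 0.0240 = (0.766, 0.814)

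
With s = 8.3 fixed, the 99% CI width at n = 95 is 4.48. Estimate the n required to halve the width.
n ≈ 380

CI width ∝ 1/√n
To reduce width by factor 2, need √n to grow by 2 → need 2² = 4 times as many samples.

Current: n = 95, width = 4.48
New: n = 380, width ≈ 2.20

Width reduced by factor of 4.48/2.20 = 2.04.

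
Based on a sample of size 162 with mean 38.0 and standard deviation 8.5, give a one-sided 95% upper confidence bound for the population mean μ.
μ ≤ 39.10

Upper bound (one-sided):
t* = 1.654 (one-sided for 95%)
Upper bound = x̄ + t* · s/√n = 38.0 + 1.654 · 8.5/√162 = 39.10

We are 95% confident that μ ≤ 39.10.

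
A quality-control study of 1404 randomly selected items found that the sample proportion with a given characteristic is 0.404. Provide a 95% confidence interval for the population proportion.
(0.378, 0.430)

Proportion CI:
SE = √(p̂(1-p̂)/n) = √(0.404 · 0.596 / 1404) = 0.01310

z* = 1.960
Margin = z* · SE = 1.960 · 0.01310 = 0.0257

CI: 0.404 ± 0.0257 = (0.378, 0.430)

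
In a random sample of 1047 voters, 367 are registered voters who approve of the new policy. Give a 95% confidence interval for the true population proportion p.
(0.322, 0.379)

Proportion CI:
p̂ = 367/1047 = 0.35053
SE = √(p̂(1-p̂)/n) = √(0.35053 · 0.64947 / 1047) = 0.01475

z* = 1.960
Margin = z* · SE = 1.960 · 0.01475 = 0.0289

CI: 0.35053 ± 0.0289 = (0.322, 0.379)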